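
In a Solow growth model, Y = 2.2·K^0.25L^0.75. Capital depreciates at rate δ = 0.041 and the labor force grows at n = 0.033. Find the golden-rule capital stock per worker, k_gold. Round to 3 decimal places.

k_gold ≈ 14.505

The effective depreciation rate is n + δ = 0.033 + 0.041 = 0.074.
Setting f'(k) = n+δ gives 0.25·2.2·k^(0.25−1) = 0.074, hence k_gold = (0.25·2.2/0.074)^(1/0.75) ≈ 14.5047.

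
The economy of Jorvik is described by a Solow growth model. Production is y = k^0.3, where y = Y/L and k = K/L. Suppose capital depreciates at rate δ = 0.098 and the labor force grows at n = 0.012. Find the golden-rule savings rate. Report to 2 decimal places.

n + δ = 0.012 + 0.098 = 0.11.
At the golden rule MPK = n+δ, and in any Cobb-Douglas steady state s = (n+δ)·k/y = MPK·k/y = capital's share 0.3.

s_gold = 0.30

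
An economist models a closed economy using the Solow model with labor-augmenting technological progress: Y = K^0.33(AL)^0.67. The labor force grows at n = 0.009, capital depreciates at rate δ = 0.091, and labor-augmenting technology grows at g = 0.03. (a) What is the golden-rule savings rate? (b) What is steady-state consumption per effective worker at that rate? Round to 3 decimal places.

(a) s_gold = 0.330; (b) c_gold ≈ 1.060

The effective depreciation rate is n + g + δ = 0.009 + 0.03 + 0.091 = 0.13.
For Cobb-Douglas, s_gold equals capital's share: s_gold = 0.33.
Golden rule sets MPK = n+g+δ: 0.33·k^(0.33−1) = 0.13, so k_gold = (0.33/0.13)^(1/0.67) ≈ 4.0164.
y_gold = 4.0164^0.33 ≈ 1.5822; c_gold = (1−0.33)·y_gold ≈ 1.0601.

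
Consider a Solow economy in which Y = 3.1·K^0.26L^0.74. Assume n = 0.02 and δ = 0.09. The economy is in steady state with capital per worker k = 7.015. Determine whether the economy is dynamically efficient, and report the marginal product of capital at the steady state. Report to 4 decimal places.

The effective depreciation rate is n + δ = 0.02 + 0.09 = 0.11.
MPK = 0.26·3.1·k^(0.26−1) = 0.26·3.1·7.015^(-0.74) ≈ 0.1907.
MPK > 0.11, so the economy is dynamically efficient (under-saving).

dynamically efficient; MPK ≈ 0.1907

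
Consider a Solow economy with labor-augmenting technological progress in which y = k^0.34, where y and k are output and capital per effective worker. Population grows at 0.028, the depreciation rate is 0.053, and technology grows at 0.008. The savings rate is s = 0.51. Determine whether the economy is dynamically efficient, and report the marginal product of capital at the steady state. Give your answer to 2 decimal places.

n + g + δ = 0.028 + 0.008 + 0.053 = 0.089.
Steady-state k*: s·k^0.34 = 0.089·k gives k* = (0.51/0.089)^(1/0.66) ≈ 14.0850.
MPK = 0.34·14.0850^(-0.66) ≈ 0.0593.
MPK < n+g+δ = 0.089, so the economy is dynamically inefficient (over-saving).

dynamically inefficient; MPK ≈ 0.06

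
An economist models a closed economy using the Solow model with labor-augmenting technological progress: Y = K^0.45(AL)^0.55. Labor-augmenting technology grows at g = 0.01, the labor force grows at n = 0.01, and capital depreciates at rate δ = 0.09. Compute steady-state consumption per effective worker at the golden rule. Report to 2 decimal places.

c_gold ≈ 1.74

n + g + δ = 0.01 + 0.01 + 0.09 = 0.11.
Golden rule sets MPK = n+g+δ: 0.45·k^(0.45−1) = 0.11, so k_gold = (0.45/0.11)^(1/0.55) ≈ 12.9539.
y_gold = 12.9539^0.45 ≈ 3.1665.
c_gold = y_gold − (n+g+δ)·k_gold = 3.1665 − 0.11·12.9539 ≈ 1.7416.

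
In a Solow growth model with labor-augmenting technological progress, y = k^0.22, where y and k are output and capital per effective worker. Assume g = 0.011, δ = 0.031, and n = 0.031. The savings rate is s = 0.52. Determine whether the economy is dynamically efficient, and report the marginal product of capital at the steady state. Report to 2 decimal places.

n + g + δ = 0.031 + 0.011 + 0.031 = 0.073.
Steady-state k*: s·k^0.22 = 0.073·k gives k* = (0.52/0.073)^(1/0.78) ≈ 12.3931.
MPK = 0.22·12.3931^(-0.78) ≈ 0.0309.
MPK < n+g+δ = 0.073, so the economy is dynamically inefficient (over-saving).

dynamically inefficient; MPK ≈ 0.03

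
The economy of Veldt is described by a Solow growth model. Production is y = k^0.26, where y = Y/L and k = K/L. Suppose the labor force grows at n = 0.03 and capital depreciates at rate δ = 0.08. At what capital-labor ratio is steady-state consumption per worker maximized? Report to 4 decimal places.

k_gold ≈ 3.1977

The effective depreciation rate is n + δ = 0.03 + 0.08 = 0.11.
At the golden rule the marginal product of capital equals n+δ: 0.26·k^(0.26−1) = 0.11. Solving, k_gold = (0.26/0.11)^(1/0.74) ≈ 3.1977.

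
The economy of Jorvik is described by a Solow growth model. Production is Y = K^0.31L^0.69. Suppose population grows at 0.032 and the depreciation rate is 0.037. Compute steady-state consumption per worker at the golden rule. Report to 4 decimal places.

Break-even investment rate: n + δ = 0.032 + 0.037 = 0.069.
Maximizing c = f(k) − (n+δ)·k gives f'(k) = n+δ, i.e. 0.31·k^(0.31−1) = 0.069, so k_gold = (0.31/0.069)^(1/0.69) ≈ 8.8241.
y_gold = 8.8241^0.31 ≈ 1.9641.
c_gold = y_gold − (n+δ)·k_gold = 1.9641 − 0.069·8.8241 ≈ 1.3552.

c_gold ≈ 1.3552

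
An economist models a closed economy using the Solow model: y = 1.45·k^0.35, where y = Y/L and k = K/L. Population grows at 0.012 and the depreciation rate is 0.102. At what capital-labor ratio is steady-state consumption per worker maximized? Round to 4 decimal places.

k_gold ≈ 9.9481

Break-even investment rate: n + δ = 0.012 + 0.102 = 0.114.
Maximizing c = f(k) − (n+δ)·k gives f'(k) = n+δ, i.e. 0.35·1.45·k^(0.35−1) = 0.114, so k_gold = (0.35·1.45/0.114)^(1/0.65) ≈ 9.9481.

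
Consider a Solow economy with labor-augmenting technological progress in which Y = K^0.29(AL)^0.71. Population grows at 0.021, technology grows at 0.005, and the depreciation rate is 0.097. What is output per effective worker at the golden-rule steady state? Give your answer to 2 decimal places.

y_gold ≈ 1.42

The effective depreciation rate is n + g + δ = 0.021 + 0.005 + 0.097 = 0.123.
Golden rule sets MPK = n+g+δ: 0.29·k^(0.29−1) = 0.123, so k_gold = (0.29/0.123)^(1/0.71) ≈ 3.3469.
Output: y_gold = k_gold^0.29 = 3.3469^0.29 ≈ 1.4195.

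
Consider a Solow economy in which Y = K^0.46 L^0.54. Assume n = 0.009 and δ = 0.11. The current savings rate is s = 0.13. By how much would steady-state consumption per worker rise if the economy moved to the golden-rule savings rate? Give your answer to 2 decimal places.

Capital per worker breaks even when investment replaces (n + δ)·k; here n + δ = 0.119.
Current steady state (s = 0.13): k* = (0.13/0.119)^(1/0.54) ≈ 1.1779, y* = 1.1779^0.46 ≈ 1.0782, c* = (1−0.13)·1.0782 ≈ 0.9381.
At the golden rule the marginal product of capital equals n+δ: 0.46·k^(0.46−1) = 0.119. Solving, k_gold = (0.46/0.119)^(1/0.54) ≈ 12.2300.
y_gold = 12.2300^0.46 ≈ 3.1639, c_gold = y_gold − 0.119·k_gold ≈ 1.7085.
Gain: Δc = 1.7085 − 0.9381 ≈ 0.7704.

Δc ≈ 0.77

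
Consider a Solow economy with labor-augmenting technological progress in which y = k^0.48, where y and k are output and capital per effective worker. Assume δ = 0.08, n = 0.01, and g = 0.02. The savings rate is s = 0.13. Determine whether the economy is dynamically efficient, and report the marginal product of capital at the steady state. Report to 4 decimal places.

dynamically efficient; MPK ≈ 0.4062

n + g + δ = 0.01 + 0.02 + 0.08 = 0.11.
Steady-state k*: s·k^0.48 = 0.11·k gives k* = (0.13/0.11)^(1/0.52) ≈ 1.3789.
MPK = 0.48·1.3789^(-0.52) ≈ 0.4062.
MPK > n+g+δ = 0.11, so the economy is dynamically efficient (under-saving).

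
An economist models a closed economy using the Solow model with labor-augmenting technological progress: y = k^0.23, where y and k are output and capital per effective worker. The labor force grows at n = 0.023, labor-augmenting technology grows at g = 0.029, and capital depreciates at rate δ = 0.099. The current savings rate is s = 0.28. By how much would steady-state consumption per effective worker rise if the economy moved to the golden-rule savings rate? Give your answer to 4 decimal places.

The effective depreciation rate is n + g + δ = 0.023 + 0.029 + 0.099 = 0.151.
Current steady state (s = 0.28): k* = (0.28/0.151)^(1/0.77) ≈ 2.2299, y* = 2.2299^0.23 ≈ 1.2026, c* = (1−0.28)·1.2026 ≈ 0.8658.
Maximizing c = f(k) − (n+g+δ)·k gives f'(k) = n+g+δ, i.e. 0.23·k^(0.23−1) = 0.151, so k_gold = (0.23/0.151)^(1/0.77) ≈ 1.7272.
y_gold = 1.7272^0.23 ≈ 1.1339, c_gold = y_gold − 0.151·k_gold ≈ 0.8731.
Gain: Δc = 0.8731 − 0.8658 ≈ 0.0073.

Δc ≈ 0.0073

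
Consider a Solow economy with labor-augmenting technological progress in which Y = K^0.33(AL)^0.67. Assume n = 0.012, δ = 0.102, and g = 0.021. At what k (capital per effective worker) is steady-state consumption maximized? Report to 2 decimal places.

k_gold ≈ 3.80

Break-even investment rate: n + g + δ = 0.012 + 0.021 + 0.102 = 0.135.
Maximizing c = f(k) − (n+g+δ)·k gives f'(k) = n+g+δ, i.e. 0.33·k^(0.33−1) = 0.135, so k_gold = (0.33/0.135)^(1/0.67) ≈ 3.7964.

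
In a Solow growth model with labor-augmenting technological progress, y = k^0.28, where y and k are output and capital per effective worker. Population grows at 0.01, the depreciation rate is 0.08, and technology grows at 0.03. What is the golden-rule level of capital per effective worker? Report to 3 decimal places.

n + g + δ = 0.01 + 0.03 + 0.08 = 0.12.
At the golden rule the marginal product of capital equals n+g+δ: 0.28·k^(0.28−1) = 0.12. Solving, k_gold = (0.28/0.12)^(1/0.72) ≈ 3.2440.

k_gold ≈ 3.244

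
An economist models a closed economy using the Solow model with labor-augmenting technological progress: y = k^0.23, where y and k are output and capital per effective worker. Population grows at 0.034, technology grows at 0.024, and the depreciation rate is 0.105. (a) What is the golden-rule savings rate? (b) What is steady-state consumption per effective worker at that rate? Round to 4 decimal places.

Break-even investment rate: n + g + δ = 0.034 + 0.024 + 0.105 = 0.163.
For Cobb-Douglas, s_gold equals capital's share: s_gold = 0.23.
At the golden rule the marginal product of capital equals n+g+δ: 0.23·k^(0.23−1) = 0.163. Solving, k_gold = (0.23/0.163)^(1/0.77) ≈ 1.5639.
y_gold = 1.5639^0.23 ≈ 1.1083; c_gold = (1−0.23)·y_gold ≈ 0.8534.

(a) s_gold = 0.2300; (b) c_gold ≈ 0.8534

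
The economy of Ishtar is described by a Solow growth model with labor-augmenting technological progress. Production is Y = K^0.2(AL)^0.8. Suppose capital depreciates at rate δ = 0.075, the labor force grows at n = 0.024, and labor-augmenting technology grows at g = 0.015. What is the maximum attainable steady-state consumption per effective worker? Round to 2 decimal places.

n + g + δ = 0.024 + 0.015 + 0.075 = 0.114.
Golden rule sets MPK = n+g+δ: 0.2·k^(0.2−1) = 0.114, so k_gold = (0.2/0.114)^(1/0.8) ≈ 2.0191.
y_gold = 2.0191^0.2 ≈ 1.1509.
c_gold = y_gold − (n+g+δ)·k_gold = 1.1509 − 0.114·2.0191 ≈ 0.9207.

c_gold ≈ 0.92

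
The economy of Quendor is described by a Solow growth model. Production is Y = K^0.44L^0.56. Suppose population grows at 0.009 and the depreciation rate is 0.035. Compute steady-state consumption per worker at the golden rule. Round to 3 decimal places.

c_gold ≈ 3.419

Capital per worker breaks even when investment replaces (n + δ)·k; here n + δ = 0.044.
Maximizing c = f(k) − (n+δ)·k gives f'(k) = n+δ, i.e. 0.44·k^(0.44−1) = 0.044, so k_gold = (0.44/0.044)^(1/0.56) ≈ 61.0540.
y_gold = 61.0540^0.44 ≈ 6.1054.
c_gold = y_gold − (n+δ)·k_gold = 6.1054 − 0.044·61.0540 ≈ 3.4190.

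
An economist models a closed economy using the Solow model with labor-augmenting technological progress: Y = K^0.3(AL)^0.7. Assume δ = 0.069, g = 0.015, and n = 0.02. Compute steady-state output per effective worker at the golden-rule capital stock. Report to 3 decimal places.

n + g + δ = 0.02 + 0.015 + 0.069 = 0.104.
Maximizing c = f(k) − (n+g+δ)·k gives f'(k) = n+g+δ, i.e. 0.3·k^(0.3−1) = 0.104, so k_gold = (0.3/0.104)^(1/0.7) ≈ 4.5422.
Output: y_gold = k_gold^0.3 = 4.5422^0.3 ≈ 1.5746.

y_gold ≈ 1.575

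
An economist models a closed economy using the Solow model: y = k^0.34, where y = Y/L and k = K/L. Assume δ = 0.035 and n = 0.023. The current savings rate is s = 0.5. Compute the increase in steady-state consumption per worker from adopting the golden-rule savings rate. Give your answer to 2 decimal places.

Δc ≈ 0.12

Break-even investment rate: n + δ = 0.023 + 0.035 = 0.058.
Current steady state (s = 0.5): k* = (0.5/0.058)^(1/0.66) ≈ 26.1510, y* = 26.1510^0.34 ≈ 3.0335, c* = (1−0.5)·3.0335 ≈ 1.5168.
At the golden rule the marginal product of capital equals n+δ: 0.34·k^(0.34−1) = 0.058. Solving, k_gold = (0.34/0.058)^(1/0.66) ≈ 14.5785.
y_gold = 14.5785^0.34 ≈ 2.4869, c_gold = y_gold − 0.058·k_gold ≈ 1.6414.
Gain: Δc = 1.6414 − 1.5168 ≈ 0.1246.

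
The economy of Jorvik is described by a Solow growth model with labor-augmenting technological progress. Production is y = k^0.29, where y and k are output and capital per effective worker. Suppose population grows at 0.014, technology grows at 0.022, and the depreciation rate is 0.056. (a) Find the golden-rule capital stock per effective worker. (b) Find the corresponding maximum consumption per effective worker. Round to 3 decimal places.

(a) k_gold ≈ 5.038; (b) c_gold ≈ 1.135

n + g + δ = 0.014 + 0.022 + 0.056 = 0.092.
Golden rule sets MPK = n+g+δ: 0.29·k^(0.29−1) = 0.092, so k_gold = (0.29/0.092)^(1/0.71) ≈ 5.0381.
y_gold = 5.0381^0.29 ≈ 1.5983; c_gold = y_gold − 0.092·k_gold ≈ 1.1348.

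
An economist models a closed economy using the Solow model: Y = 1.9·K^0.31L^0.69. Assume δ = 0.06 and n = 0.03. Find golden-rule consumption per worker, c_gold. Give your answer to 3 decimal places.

The effective depreciation rate is n + δ = 0.03 + 0.06 = 0.09.
At the golden rule the marginal product of capital equals n+δ: 0.31·1.9·k^(0.31−1) = 0.09. Solving, k_gold = (0.31·1.9/0.09)^(1/0.69) ≈ 15.2203.
y_gold = 1.9·15.2203^0.31 ≈ 4.4188.
c_gold = y_gold − (n+δ)·k_gold = 4.4188 − 0.09·15.2203 ≈ 3.0490.

c_gold ≈ 3.049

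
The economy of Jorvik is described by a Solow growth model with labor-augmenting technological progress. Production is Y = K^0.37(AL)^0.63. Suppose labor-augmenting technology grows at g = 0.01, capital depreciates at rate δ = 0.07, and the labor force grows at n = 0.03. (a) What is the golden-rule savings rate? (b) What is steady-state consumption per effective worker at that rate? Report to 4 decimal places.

Break-even investment rate: n + g + δ = 0.03 + 0.01 + 0.07 = 0.11.
For Cobb-Douglas, s_gold equals capital's share: s_gold = 0.37.
Setting f'(k) = n+g+δ gives 0.37·k^(0.37−1) = 0.11, hence k_gold = (0.37/0.11)^(1/0.63) ≈ 6.8581.
y_gold = 6.8581^0.37 ≈ 2.0389; c_gold = (1−0.37)·y_gold ≈ 1.2845.

(a) s_gold = 0.3700; (b) c_gold ≈ 1.2845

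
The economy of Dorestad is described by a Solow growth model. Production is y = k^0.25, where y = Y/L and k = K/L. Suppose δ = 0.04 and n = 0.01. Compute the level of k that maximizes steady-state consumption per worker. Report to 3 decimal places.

Break-even investment rate: n + δ = 0.01 + 0.04 = 0.05.
Golden rule sets MPK = n+δ: 0.25·k^(0.25−1) = 0.05, so k_gold = (0.25/0.05)^(1/0.75) ≈ 8.5499.

k_gold ≈ 8.550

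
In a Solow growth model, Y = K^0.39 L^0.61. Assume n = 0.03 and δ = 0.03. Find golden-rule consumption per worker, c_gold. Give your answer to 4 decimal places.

c_gold ≈ 2.0187

n + δ = 0.03 + 0.03 = 0.06.
Maximizing c = f(k) − (n+δ)·k gives f'(k) = n+δ, i.e. 0.39·k^(0.39−1) = 0.06, so k_gold = (0.39/0.06)^(1/0.61) ≈ 21.5102.
y_gold = 21.5102^0.39 ≈ 3.3093.
c_gold = y_gold − (n+δ)·k_gold = 3.3093 − 0.06·21.5102 ≈ 2.0187.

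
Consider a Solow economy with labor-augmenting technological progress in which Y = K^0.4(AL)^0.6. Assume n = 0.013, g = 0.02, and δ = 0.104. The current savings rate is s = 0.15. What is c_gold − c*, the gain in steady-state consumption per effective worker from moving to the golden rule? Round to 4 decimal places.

The effective depreciation rate is n + g + δ = 0.013 + 0.02 + 0.104 = 0.137.
Current steady state (s = 0.15): k* = (0.15/0.137)^(1/0.6) ≈ 1.1631, y* = 1.1631^0.4 ≈ 1.0623, c* = (1−0.15)·1.0623 ≈ 0.9030.
Setting f'(k) = n+g+δ gives 0.4·k^(0.4−1) = 0.137, hence k_gold = (0.4/0.137)^(1/0.6) ≈ 5.9644.
y_gold = 5.9644^0.4 ≈ 2.0428, c_gold = y_gold − 0.137·k_gold ≈ 1.2257.
Gain: Δc = 1.2257 − 0.9030 ≈ 0.3227.

Δc ≈ 0.3227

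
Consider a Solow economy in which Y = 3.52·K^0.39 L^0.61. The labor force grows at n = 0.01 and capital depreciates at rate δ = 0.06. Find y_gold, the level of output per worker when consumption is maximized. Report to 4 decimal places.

y_gold ≈ 23.5994

The effective depreciation rate is n + δ = 0.01 + 0.06 = 0.07.
Golden rule sets MPK = n+δ: 0.39·3.52·k^(0.39−1) = 0.07, so k_gold = (0.39·3.52/0.07)^(1/0.61) ≈ 131.4824.
Output: y_gold = 3.52·k_gold^0.39 = 3.52·131.4824^0.39 ≈ 23.5994.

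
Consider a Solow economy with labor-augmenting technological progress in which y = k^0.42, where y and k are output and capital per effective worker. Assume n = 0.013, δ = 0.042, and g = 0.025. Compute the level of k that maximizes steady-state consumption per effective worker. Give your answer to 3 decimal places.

The effective depreciation rate is n + g + δ = 0.013 + 0.025 + 0.042 = 0.08.
Setting f'(k) = n+g+δ gives 0.42·k^(0.42−1) = 0.08, hence k_gold = (0.42/0.08)^(1/0.58) ≈ 17.4443.

k_gold ≈ 17.444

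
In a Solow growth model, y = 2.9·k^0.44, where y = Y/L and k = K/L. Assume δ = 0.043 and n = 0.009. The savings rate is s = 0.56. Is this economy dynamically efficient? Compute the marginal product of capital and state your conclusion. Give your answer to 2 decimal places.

dynamically inefficient; MPK ≈ 0.04

Capital per worker breaks even when investment replaces (n + δ)·k; here n + δ = 0.052.
Steady-state k*: s·A·k^0.44 = 0.052·k gives k* = (0.56·2.9/0.052)^(1/0.56) ≈ 466.5494.
MPK = 0.44·2.9·466.5494^(-0.56) ≈ 0.0409.
MPK < n+δ = 0.052, so the economy is dynamically inefficient (over-saving).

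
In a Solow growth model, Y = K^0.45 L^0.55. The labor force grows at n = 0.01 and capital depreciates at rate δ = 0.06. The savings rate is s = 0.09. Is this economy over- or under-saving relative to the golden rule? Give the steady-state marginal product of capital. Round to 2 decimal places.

under-saving; MPK ≈ 0.35

n + δ = 0.01 + 0.06 = 0.07.
Steady-state k*: s·k^0.45 = 0.07·k gives k* = (0.09/0.07)^(1/0.55) ≈ 1.5792.
MPK = 0.45·1.5792^(-0.55) ≈ 0.3500.
MPK > n+δ = 0.07, so the economy is dynamically efficient (under-saving).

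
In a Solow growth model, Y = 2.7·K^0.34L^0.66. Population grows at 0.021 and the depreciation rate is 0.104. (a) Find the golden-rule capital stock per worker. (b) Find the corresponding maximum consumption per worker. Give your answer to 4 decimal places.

Capital per worker breaks even when investment replaces (n + δ)·k; here n + δ = 0.125.
Golden rule sets MPK = n+δ: 0.34·2.7·k^(0.34−1) = 0.125, so k_gold = (0.34·2.7/0.125)^(1/0.66) ≈ 20.5125.
y_gold = 2.7·20.5125^0.34 ≈ 7.5414; c_gold = y_gold − 0.125·k_gold ≈ 4.9773.

(a) k_gold ≈ 20.5125; (b) c_gold ≈ 4.9773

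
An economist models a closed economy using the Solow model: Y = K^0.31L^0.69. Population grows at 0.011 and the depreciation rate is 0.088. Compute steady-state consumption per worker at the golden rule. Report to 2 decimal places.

The effective depreciation rate is n + δ = 0.011 + 0.088 = 0.099.
Golden rule sets MPK = n+δ: 0.31·k^(0.31−1) = 0.099, so k_gold = (0.31/0.099)^(1/0.69) ≈ 5.2293.
y_gold = 5.2293^0.31 ≈ 1.6700.
c_gold = y_gold − (n+δ)·k_gold = 1.6700 − 0.099·5.2293 ≈ 1.1523.

c_gold ≈ 1.15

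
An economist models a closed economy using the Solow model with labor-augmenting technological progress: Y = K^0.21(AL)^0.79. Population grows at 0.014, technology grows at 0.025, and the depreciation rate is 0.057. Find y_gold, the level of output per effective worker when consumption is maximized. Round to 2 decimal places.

y_gold ≈ 1.23

Capital per effective worker breaks even when investment replaces (n + g + δ)·k; here n + g + δ = 0.096.
Golden rule sets MPK = n+g+δ: 0.21·k^(0.21−1) = 0.096, so k_gold = (0.21/0.096)^(1/0.79) ≈ 2.6935.
Output: y_gold = k_gold^0.21 = 2.6935^0.21 ≈ 1.2313.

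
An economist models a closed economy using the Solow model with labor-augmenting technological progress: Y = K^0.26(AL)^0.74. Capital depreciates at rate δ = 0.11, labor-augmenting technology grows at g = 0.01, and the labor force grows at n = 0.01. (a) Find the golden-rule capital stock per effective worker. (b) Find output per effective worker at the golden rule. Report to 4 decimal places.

Capital per effective worker breaks even when investment replaces (n + g + δ)·k; here n + g + δ = 0.13.
At the golden rule the marginal product of capital equals n+g+δ: 0.26·k^(0.26−1) = 0.13. Solving, k_gold = (0.26/0.13)^(1/0.74) ≈ 2.5515.
y_gold = 2.5515^0.26 ≈ 1.2758.

(a) k_gold ≈ 2.5515; (b) y_gold ≈ 1.2758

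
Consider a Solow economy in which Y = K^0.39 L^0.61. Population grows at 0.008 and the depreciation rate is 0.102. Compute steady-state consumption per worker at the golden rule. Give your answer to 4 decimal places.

n + δ = 0.008 + 0.102 = 0.11.
Maximizing c = f(k) − (n+δ)·k gives f'(k) = n+δ, i.e. 0.39·k^(0.39−1) = 0.11, so k_gold = (0.39/0.11)^(1/0.61) ≈ 7.9635.
y_gold = 7.9635^0.39 ≈ 2.2461.
c_gold = y_gold − (n+δ)·k_gold = 2.2461 − 0.11·7.9635 ≈ 1.3701.

c_gold ≈ 1.3701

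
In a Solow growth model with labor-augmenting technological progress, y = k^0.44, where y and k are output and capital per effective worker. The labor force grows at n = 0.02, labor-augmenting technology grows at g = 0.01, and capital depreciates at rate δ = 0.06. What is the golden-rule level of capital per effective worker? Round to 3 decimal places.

k_gold ≈ 17.011

Capital per effective worker breaks even when investment replaces (n + g + δ)·k; here n + g + δ = 0.09.
Maximizing c = f(k) − (n+g+δ)·k gives f'(k) = n+g+δ, i.e. 0.44·k^(0.44−1) = 0.09, so k_gold = (0.44/0.09)^(1/0.56) ≈ 17.0111.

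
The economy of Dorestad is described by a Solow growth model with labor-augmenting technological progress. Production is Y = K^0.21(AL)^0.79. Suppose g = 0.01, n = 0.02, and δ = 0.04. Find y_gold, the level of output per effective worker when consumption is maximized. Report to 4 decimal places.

y_gold ≈ 1.3392

Break-even investment rate: n + g + δ = 0.02 + 0.01 + 0.04 = 0.07.
Golden rule sets MPK = n+g+δ: 0.21·k^(0.21−1) = 0.07, so k_gold = (0.21/0.07)^(1/0.79) ≈ 4.0175.
Output: y_gold = k_gold^0.21 = 4.0175^0.21 ≈ 1.3392.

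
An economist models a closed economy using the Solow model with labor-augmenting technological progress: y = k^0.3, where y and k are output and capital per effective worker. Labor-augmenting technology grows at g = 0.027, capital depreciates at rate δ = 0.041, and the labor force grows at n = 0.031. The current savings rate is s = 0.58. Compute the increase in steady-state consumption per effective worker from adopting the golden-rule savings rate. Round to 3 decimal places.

Capital per effective worker breaks even when investment replaces (n + g + δ)·k; here n + g + δ = 0.099.
Current steady state (s = 0.58): k* = (0.58/0.099)^(1/0.7) ≈ 12.4982, y* = 12.4982^0.3 ≈ 2.1333, c* = (1−0.58)·2.1333 ≈ 0.8960.
Maximizing c = f(k) − (n+g+δ)·k gives f'(k) = n+g+δ, i.e. 0.3·k^(0.3−1) = 0.099, so k_gold = (0.3/0.099)^(1/0.7) ≈ 4.8735.
y_gold = 4.8735^0.3 ≈ 1.6082, c_gold = y_gold − 0.099·k_gold ≈ 1.1258.
Gain: Δc = 1.1258 − 0.8960 ≈ 0.2298.

Δc ≈ 0.230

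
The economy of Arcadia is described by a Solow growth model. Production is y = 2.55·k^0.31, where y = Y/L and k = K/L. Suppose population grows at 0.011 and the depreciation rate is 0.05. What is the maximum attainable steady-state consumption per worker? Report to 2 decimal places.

c_gold ≈ 5.56

Break-even investment rate: n + δ = 0.011 + 0.05 = 0.061.
At the golden rule the marginal product of capital equals n+δ: 0.31·2.55·k^(0.31−1) = 0.061. Solving, k_gold = (0.31·2.55/0.061)^(1/0.69) ≈ 40.9660.
y_gold = 2.55·40.9660^0.31 ≈ 8.0610.
c_gold = y_gold − (n+δ)·k_gold = 8.0610 − 0.061·40.9660 ≈ 5.5621.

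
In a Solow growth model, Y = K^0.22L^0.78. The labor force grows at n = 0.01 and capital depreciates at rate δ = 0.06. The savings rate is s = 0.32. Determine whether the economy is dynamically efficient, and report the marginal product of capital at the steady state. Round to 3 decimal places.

Capital per worker breaks even when investment replaces (n + δ)·k; here n + δ = 0.07.
Steady-state k*: s·k^0.22 = 0.07·k gives k* = (0.32/0.07)^(1/0.78) ≈ 7.0181.
MPK = 0.22·7.0181^(-0.78) ≈ 0.0481.
MPK < n+δ = 0.07, so the economy is dynamically inefficient (over-saving).

dynamically inefficient; MPK ≈ 0.048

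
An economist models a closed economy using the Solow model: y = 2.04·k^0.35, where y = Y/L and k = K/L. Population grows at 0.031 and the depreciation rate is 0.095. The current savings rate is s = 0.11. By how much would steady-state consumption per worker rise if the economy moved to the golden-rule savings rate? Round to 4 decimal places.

The effective depreciation rate is n + δ = 0.031 + 0.095 = 0.126.
Current steady state (s = 0.11): k* = (0.11·2.04/0.126)^(1/0.65) ≈ 2.4301, y* = 2.04·2.4301^0.35 ≈ 2.7835, c* = (1−0.11)·2.7835 ≈ 2.4773.
At the golden rule the marginal product of capital equals n+δ: 0.35·2.04·k^(0.35−1) = 0.126. Solving, k_gold = (0.35·2.04/0.126)^(1/0.65) ≈ 14.4200.
y_gold = 2.04·14.4200^0.35 ≈ 5.1912, c_gold = y_gold − 0.126·k_gold ≈ 3.3743.
Gain: Δc = 3.3743 − 2.4773 ≈ 0.8969.

Δc ≈ 0.8969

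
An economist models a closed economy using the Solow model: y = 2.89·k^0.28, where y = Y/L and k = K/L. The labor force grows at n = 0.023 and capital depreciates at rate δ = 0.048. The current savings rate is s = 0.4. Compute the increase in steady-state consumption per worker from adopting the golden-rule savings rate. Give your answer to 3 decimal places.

The effective depreciation rate is n + δ = 0.023 + 0.048 = 0.071.
Current steady state (s = 0.4): k* = (0.4·2.89/0.071)^(1/0.72) ≈ 48.1855, y* = 2.89·48.1855^0.28 ≈ 8.5529, c* = (1−0.4)·8.5529 ≈ 5.1318.
Golden rule sets MPK = n+δ: 0.28·2.89·k^(0.28−1) = 0.071, so k_gold = (0.28·2.89/0.071)^(1/0.72) ≈ 29.3612.
y_gold = 2.89·29.3612^0.28 ≈ 7.4452, c_gold = y_gold − 0.071·k_gold ≈ 5.3605.
Gain: Δc = 5.3605 − 5.1318 ≈ 0.2288.

Δc ≈ 0.229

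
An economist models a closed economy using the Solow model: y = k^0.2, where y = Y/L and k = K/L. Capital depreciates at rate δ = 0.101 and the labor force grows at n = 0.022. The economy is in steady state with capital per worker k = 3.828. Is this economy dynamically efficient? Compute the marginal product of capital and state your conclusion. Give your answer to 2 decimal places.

Break-even investment rate: n + δ = 0.022 + 0.101 = 0.123.
MPK = 0.2·k^(0.2−1) = 0.2·3.828^(-0.8) ≈ 0.0683.
MPK < 0.123, so the economy is dynamically inefficient (over-saving).

dynamically inefficient; MPK ≈ 0.07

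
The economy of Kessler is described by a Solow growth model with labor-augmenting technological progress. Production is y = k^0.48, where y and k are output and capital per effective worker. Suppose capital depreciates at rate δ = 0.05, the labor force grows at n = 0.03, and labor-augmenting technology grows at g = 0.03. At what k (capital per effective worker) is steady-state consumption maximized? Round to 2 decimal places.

Capital per effective worker breaks even when investment replaces (n + g + δ)·k; here n + g + δ = 0.11.
Maximizing c = f(k) − (n+g+δ)·k gives f'(k) = n+g+δ, i.e. 0.48·k^(0.48−1) = 0.11, so k_gold = (0.48/0.11)^(1/0.52) ≈ 17.0011.

k_gold ≈ 17.00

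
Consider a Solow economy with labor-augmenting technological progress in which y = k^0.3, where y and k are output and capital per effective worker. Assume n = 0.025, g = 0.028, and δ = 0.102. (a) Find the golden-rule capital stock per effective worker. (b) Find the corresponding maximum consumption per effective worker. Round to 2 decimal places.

n + g + δ = 0.025 + 0.028 + 0.102 = 0.155.
Maximizing c = f(k) − (n+g+δ)·k gives f'(k) = n+g+δ, i.e. 0.3·k^(0.3−1) = 0.155, so k_gold = (0.3/0.155)^(1/0.7) ≈ 2.5686.
y_gold = 2.5686^0.3 ≈ 1.3271; c_gold = y_gold − 0.155·k_gold ≈ 0.9290.

(a) k_gold ≈ 2.57; (b) c_gold ≈ 0.93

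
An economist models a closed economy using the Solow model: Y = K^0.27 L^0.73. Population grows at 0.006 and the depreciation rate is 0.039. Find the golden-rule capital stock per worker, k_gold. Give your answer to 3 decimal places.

Capital per worker breaks even when investment replaces (n + δ)·k; here n + δ = 0.045.
At the golden rule the marginal product of capital equals n+δ: 0.27·k^(0.27−1) = 0.045. Solving, k_gold = (0.27/0.045)^(1/0.73) ≈ 11.6402.

k_gold ≈ 11.640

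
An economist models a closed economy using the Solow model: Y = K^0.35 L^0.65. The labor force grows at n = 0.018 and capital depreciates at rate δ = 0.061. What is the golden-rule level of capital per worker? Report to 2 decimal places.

k_gold ≈ 9.87

The effective depreciation rate is n + δ = 0.018 + 0.061 = 0.079.
Maximizing c = f(k) − (n+δ)·k gives f'(k) = n+δ, i.e. 0.35·k^(0.35−1) = 0.079, so k_gold = (0.35/0.079)^(1/0.65) ≈ 9.8747.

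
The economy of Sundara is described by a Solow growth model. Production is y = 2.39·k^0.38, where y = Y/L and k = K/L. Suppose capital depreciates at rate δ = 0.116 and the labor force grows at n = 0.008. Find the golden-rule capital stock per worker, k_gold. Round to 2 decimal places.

k_gold ≈ 24.82

Break-even investment rate: n + δ = 0.008 + 0.116 = 0.124.
Setting f'(k) = n+δ gives 0.38·2.39·k^(0.38−1) = 0.124, hence k_gold = (0.38·2.39/0.124)^(1/0.62) ≈ 24.8184.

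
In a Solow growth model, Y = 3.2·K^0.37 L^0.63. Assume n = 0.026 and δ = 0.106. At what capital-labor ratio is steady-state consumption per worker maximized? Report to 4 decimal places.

k_gold ≈ 32.5346

Break-even investment rate: n + δ = 0.026 + 0.106 = 0.132.
At the golden rule the marginal product of capital equals n+δ: 0.37·3.2·k^(0.37−1) = 0.132. Solving, k_gold = (0.37·3.2/0.132)^(1/0.63) ≈ 32.5346.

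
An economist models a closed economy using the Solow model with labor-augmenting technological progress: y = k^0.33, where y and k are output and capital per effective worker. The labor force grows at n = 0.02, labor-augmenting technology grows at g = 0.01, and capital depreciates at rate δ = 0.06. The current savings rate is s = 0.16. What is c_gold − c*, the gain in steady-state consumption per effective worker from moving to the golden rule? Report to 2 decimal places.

Δc ≈ 0.16

Capital per effective worker breaks even when investment replaces (n + g + δ)·k; here n + g + δ = 0.09.
Current steady state (s = 0.16): k* = (0.16/0.09)^(1/0.67) ≈ 2.3602, y* = 2.3602^0.33 ≈ 1.3276, c* = (1−0.16)·1.3276 ≈ 1.1152.
Setting f'(k) = n+g+δ gives 0.33·k^(0.33−1) = 0.09, hence k_gold = (0.33/0.09)^(1/0.67) ≈ 6.9534.
y_gold = 6.9534^0.33 ≈ 1.8964, c_gold = y_gold − 0.09·k_gold ≈ 1.2706.
Gain: Δc = 1.2706 − 1.1152 ≈ 0.1554.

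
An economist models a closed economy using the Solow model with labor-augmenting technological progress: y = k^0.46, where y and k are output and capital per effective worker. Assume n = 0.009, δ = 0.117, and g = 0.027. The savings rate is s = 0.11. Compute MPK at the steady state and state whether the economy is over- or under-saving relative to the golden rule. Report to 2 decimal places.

Break-even investment rate: n + g + δ = 0.009 + 0.027 + 0.117 = 0.153.
Steady-state k*: s·k^0.46 = 0.153·k gives k* = (0.11/0.153)^(1/0.54) ≈ 0.5428.
MPK = 0.46·0.5428^(-0.54) ≈ 0.6398.
MPK > n+g+δ = 0.153, so the economy is dynamically efficient (under-saving).

under-saving; MPK ≈ 0.64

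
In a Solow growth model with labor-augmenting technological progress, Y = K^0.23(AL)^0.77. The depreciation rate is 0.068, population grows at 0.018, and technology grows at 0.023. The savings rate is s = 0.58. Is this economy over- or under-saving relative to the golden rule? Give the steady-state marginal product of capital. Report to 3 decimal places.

Capital per effective worker breaks even when investment replaces (n + g + δ)·k; here n + g + δ = 0.109.
Steady-state k*: s·k^0.23 = 0.109·k gives k* = (0.58/0.109)^(1/0.77) ≈ 8.7672.
MPK = 0.23·8.7672^(-0.77) ≈ 0.0432.
MPK < n+g+δ = 0.109, so the economy is dynamically inefficient (over-saving).

over-saving; MPK ≈ 0.043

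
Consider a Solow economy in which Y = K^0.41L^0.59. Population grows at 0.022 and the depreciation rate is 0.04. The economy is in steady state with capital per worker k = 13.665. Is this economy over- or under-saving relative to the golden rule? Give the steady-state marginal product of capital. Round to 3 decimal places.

Break-even investment rate: n + δ = 0.022 + 0.04 = 0.062.
MPK = 0.41·k^(0.41−1) = 0.41·13.665^(-0.59) ≈ 0.0877.
MPK > 0.062, so the economy is dynamically efficient (under-saving).

under-saving; MPK ≈ 0.088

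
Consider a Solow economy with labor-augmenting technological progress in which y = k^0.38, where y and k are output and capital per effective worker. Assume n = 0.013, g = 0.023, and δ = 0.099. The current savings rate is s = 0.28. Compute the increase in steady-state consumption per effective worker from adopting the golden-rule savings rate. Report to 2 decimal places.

Δc ≈ 0.04

The effective depreciation rate is n + g + δ = 0.013 + 0.023 + 0.099 = 0.135.
Current steady state (s = 0.28): k* = (0.28/0.135)^(1/0.62) ≈ 3.2434, y* = 3.2434^0.38 ≈ 1.5638, c* = (1−0.28)·1.5638 ≈ 1.1259.
Golden rule sets MPK = n+g+δ: 0.38·k^(0.38−1) = 0.135, so k_gold = (0.38/0.135)^(1/0.62) ≈ 5.3079.
y_gold = 5.3079^0.38 ≈ 1.8857, c_gold = y_gold − 0.135·k_gold ≈ 1.1691.
Gain: Δc = 1.1691 − 1.1259 ≈ 0.0432.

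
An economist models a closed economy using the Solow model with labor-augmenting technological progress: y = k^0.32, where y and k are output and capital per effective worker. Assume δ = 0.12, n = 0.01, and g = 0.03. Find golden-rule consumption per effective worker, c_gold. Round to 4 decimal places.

n + g + δ = 0.01 + 0.03 + 0.12 = 0.16.
At the golden rule the marginal product of capital equals n+g+δ: 0.32·k^(0.32−1) = 0.16. Solving, k_gold = (0.32/0.16)^(1/0.68) ≈ 2.7713.
y_gold = 2.7713^0.32 ≈ 1.3857.
c_gold = y_gold − (n+g+δ)·k_gold = 1.3857 − 0.16·2.7713 ≈ 0.9423.

c_gold ≈ 0.9423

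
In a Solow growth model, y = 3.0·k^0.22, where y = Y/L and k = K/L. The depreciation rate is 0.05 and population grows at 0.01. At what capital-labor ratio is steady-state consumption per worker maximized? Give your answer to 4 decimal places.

k_gold ≈ 21.6331

n + δ = 0.01 + 0.05 = 0.06.
Golden rule sets MPK = n+δ: 0.22·3.0·k^(0.22−1) = 0.06, so k_gold = (0.22·3.0/0.06)^(1/0.78) ≈ 21.6331.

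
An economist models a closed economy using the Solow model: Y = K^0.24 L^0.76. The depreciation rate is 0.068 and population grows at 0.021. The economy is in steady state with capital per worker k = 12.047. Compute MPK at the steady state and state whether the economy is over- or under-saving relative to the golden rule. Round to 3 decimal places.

n + δ = 0.021 + 0.068 = 0.089.
MPK = 0.24·k^(0.24−1) = 0.24·12.047^(-0.76) ≈ 0.0362.
MPK < 0.089, so the economy is dynamically inefficient (over-saving).

over-saving; MPK ≈ 0.036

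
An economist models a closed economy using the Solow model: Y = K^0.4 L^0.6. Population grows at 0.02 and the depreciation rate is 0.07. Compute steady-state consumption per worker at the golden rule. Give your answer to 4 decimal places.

Break-even investment rate: n + δ = 0.02 + 0.07 = 0.09.
Maximizing c = f(k) − (n+δ)·k gives f'(k) = n+δ, i.e. 0.4·k^(0.4−1) = 0.09, so k_gold = (0.4/0.09)^(1/0.6) ≈ 12.0142.
y_gold = 12.0142^0.4 ≈ 2.7032.
c_gold = y_gold − (n+δ)·k_gold = 2.7032 − 0.09·12.0142 ≈ 1.6219.

c_gold ≈ 1.6219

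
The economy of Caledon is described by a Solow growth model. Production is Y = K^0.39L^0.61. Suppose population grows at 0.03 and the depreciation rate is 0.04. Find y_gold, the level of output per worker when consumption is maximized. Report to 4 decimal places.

y_gold ≈ 2.9987

n + δ = 0.03 + 0.04 = 0.07.
Setting f'(k) = n+δ gives 0.39·k^(0.39−1) = 0.07, hence k_gold = (0.39/0.07)^(1/0.61) ≈ 16.7069.
Output: y_gold = k_gold^0.39 = 16.7069^0.39 ≈ 2.9987.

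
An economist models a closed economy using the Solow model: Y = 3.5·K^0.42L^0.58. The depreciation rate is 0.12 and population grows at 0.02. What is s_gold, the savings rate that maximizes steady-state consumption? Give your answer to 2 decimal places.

n + δ = 0.02 + 0.12 = 0.14.
At the golden rule MPK = n+δ, and in any Cobb-Douglas steady state s = (n+δ)·k/y = MPK·k/y = capital's share 0.42.

s_gold = 0.42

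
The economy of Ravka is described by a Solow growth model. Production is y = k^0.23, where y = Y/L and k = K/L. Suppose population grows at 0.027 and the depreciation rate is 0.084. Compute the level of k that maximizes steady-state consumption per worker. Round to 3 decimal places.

Capital per worker breaks even when investment replaces (n + δ)·k; here n + δ = 0.111.
Maximizing c = f(k) − (n+δ)·k gives f'(k) = n+δ, i.e. 0.23·k^(0.23−1) = 0.111, so k_gold = (0.23/0.111)^(1/0.77) ≈ 2.5758.

k_gold ≈ 2.576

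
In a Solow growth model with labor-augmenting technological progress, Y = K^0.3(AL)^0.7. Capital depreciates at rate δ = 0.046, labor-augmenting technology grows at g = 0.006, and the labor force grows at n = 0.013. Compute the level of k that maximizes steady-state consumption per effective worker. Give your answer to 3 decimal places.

Capital per effective worker breaks even when investment replaces (n + g + δ)·k; here n + g + δ = 0.065.
Golden rule sets MPK = n+g+δ: 0.3·k^(0.3−1) = 0.065, so k_gold = (0.3/0.065)^(1/0.7) ≈ 8.8893.

k_gold ≈ 8.889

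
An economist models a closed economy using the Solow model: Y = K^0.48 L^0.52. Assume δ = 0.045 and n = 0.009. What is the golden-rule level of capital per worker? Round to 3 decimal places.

The effective depreciation rate is n + δ = 0.009 + 0.045 = 0.054.
Maximizing c = f(k) − (n+δ)·k gives f'(k) = n+δ, i.e. 0.48·k^(0.48−1) = 0.054, so k_gold = (0.48/0.054)^(1/0.52) ≈ 66.7893.

k_gold ≈ 66.789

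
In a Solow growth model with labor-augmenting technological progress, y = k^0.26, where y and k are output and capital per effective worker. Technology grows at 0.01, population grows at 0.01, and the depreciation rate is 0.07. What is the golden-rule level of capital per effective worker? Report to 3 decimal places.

k_gold ≈ 4.194

Break-even investment rate: n + g + δ = 0.01 + 0.01 + 0.07 = 0.09.
Golden rule sets MPK = n+g+δ: 0.26·k^(0.26−1) = 0.09, so k_gold = (0.26/0.09)^(1/0.74) ≈ 4.1938.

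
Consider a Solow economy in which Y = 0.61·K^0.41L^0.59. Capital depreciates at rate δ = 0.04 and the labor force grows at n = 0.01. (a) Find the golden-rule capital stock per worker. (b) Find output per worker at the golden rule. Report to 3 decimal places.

(a) k_gold ≈ 15.310; (b) y_gold ≈ 1.867

The effective depreciation rate is n + δ = 0.01 + 0.04 = 0.05.
At the golden rule the marginal product of capital equals n+δ: 0.41·0.61·k^(0.41−1) = 0.05. Solving, k_gold = (0.41·0.61/0.05)^(1/0.59) ≈ 15.3105.
y_gold = 0.61·15.3105^0.41 ≈ 1.8671.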